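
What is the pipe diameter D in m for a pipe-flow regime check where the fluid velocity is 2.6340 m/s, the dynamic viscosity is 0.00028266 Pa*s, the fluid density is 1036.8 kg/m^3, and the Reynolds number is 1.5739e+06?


D = Re * mu / (rho * vel)
D = 1.5739e+06 * 0.00028266 / (1036.8 * 2.6340)
D = 0.16290 m


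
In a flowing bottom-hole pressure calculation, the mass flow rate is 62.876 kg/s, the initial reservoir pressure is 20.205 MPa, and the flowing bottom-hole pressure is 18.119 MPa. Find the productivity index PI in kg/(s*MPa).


PI = mdot / (P_i - P_wf)
PI = 62.876 / (20.205 - 18.119)
PI = 30.142 kg/(s*MPa)


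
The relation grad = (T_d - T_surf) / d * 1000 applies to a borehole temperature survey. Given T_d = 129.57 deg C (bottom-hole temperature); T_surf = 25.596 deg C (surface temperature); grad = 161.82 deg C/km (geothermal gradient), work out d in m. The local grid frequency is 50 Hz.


d = (T_d - T_surf) / grad * 1000
d = (129.57 - 25.596) / 161.82 * 1000
d = 642.53 m


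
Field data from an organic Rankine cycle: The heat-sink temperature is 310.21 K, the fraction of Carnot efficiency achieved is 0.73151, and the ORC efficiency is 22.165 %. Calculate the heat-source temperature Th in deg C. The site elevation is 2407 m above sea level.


Th = Tc / (1 - (eta_orc/100)/f)
Th = 310.21 / (1 - (22.165/100)/0.73151)
Th = 445.0667 K
Convert to deg C: 445.0667 - 273.15 = 171.92 deg C
Th = 171.92 deg C


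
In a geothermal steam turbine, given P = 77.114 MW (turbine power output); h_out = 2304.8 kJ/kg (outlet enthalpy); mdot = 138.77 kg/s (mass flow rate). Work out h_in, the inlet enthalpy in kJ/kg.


h_in = h_out + P * 1000 / mdot
h_in = 2304.8 + 77.114 * 1000 / 138.77
h_in = 2860.5 kJ/kg


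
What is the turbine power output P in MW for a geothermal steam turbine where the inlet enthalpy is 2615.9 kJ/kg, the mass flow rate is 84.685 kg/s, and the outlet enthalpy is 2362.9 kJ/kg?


P = mdot * (h_in - h_out) / 1000
P = 84.685 * (2615.9 - 2362.9) / 1000
P = 21.425 MW


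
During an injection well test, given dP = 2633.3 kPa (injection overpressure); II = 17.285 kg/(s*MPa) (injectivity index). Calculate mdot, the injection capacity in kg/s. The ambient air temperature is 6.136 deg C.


mdot = II * dP / 1000
mdot = 17.285 * 2633.3 / 1000
mdot = 45.517 kg/s


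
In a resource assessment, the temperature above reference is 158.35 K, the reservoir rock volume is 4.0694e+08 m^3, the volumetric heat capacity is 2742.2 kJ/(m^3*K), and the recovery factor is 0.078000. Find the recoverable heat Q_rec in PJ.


Step 1: Q_s = Vr*rhoc*dT/1e12 = 4.0694e+08*2742.2*158.35/1e12 = 176.7045 PJ
Step 2: Q_rec = Q_s * RF = 176.7045 * 0.078 = 13.783 PJ
Q_rec = 13.783 PJ


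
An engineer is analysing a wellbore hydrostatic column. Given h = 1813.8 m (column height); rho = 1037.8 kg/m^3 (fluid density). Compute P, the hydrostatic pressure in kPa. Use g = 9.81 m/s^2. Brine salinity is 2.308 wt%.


P = rho * g * h / 1e6
P = 1037.8 * 9.81 * 1813.8 / 1e6
P = 18.46597 MPa
Convert: 18.46597 MPa * 1000.0 = 18466 kPa
P = 18466 kPa


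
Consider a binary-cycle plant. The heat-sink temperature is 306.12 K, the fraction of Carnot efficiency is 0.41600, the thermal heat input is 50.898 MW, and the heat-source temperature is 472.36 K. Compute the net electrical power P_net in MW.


Step 1: eta = (1 - Tc/Th)*f = (1 - 306.12/472.36)*0.416 = 0.1464049
Step 2: P_net = eta * Q_in = 0.1464049 * 50.898 = 7.4517 MW
P_net = 7.4517 MW


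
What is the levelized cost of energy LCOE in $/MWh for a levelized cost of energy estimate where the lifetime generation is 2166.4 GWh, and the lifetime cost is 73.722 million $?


LCOE = C_tot / E_tot * 100
LCOE = 73.722 / 2166.4 * 100
LCOE = 3.402973 cents/kWh
Convert: 3.402973 cents/kWh * 10.0 = 34.030 $/MWh
LCOE = 34.030 $/MWh


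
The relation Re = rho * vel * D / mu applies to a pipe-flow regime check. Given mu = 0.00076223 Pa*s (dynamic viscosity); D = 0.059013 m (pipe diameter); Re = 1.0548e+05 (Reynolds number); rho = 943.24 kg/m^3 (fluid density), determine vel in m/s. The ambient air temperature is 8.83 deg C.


vel = Re * mu / (rho * D)
vel = 1.0548e+05 * 0.00076223 / (943.24 * 0.059013)
vel = 1.4444 m/s


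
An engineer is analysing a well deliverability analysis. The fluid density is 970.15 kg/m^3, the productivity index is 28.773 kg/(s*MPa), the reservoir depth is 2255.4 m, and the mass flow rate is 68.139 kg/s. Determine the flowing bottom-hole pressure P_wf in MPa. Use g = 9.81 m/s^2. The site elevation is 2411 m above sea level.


Step 1: P_i = rho*g*h/1e6 = 970.15*9.81*2255.4/1e6 = 21.46503 MPa
Step 2: P_wf = P_i - mdot/PI = 21.46503 - 68.139/28.773 = 19.097 MPa
P_wf = 19.097 MPa


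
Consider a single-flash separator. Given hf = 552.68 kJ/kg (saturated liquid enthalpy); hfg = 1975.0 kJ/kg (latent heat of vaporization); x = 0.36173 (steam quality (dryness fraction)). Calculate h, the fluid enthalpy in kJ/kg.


h = hf + x * hfg
h = 552.68 + 0.36173 * 1975.0
h = 1267.1 kJ/kg


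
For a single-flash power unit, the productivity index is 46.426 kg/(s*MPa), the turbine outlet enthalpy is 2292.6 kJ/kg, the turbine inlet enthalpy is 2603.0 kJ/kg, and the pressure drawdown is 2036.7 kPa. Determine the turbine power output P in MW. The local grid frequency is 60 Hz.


Step 1: mdot = PI * dP / 1000 = 46.426 * 2036.7 / 1000 = 94.55583 kg/s
Step 2: P = mdot*(h_in - h_out)/1000 = 94.55583*(2603.0 - 2292.6)/1000 = 29.350 MW
P = 29.350 MW


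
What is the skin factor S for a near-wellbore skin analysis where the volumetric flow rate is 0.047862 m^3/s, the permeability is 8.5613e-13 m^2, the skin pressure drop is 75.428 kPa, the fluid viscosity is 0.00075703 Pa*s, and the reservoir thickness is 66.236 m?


S = dP_s * 1000 * 2*pi*k*hr / (q*mu)
S = 75.428 * 1000 * 2*pi*8.5613e-13*66.236 / (0.047862*0.00075703)
S = 0.74172


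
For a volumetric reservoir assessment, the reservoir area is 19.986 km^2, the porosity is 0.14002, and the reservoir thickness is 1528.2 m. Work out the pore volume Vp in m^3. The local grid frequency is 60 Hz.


Vp = A * 1e6 * hr * phi
Vp = 19.986 * 1e6 * 1528.2 * 0.14002
Vp = 4.2766e+09 m^3


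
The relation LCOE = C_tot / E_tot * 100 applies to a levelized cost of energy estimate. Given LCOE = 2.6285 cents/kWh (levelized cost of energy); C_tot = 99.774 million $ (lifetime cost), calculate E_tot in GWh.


E_tot = C_tot / LCOE * 100
E_tot = 99.774 / 2.6285 * 100
E_tot = 3795.9 GWh


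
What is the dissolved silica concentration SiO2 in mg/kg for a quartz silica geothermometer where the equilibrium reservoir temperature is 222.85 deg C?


SiO2 = 10^(5.19 - 1309/(T_eq + 273.15))
SiO2 = 10^(5.19 - 1309/(222.85 + 273.15))
SiO2 = 355.54 mg/kg


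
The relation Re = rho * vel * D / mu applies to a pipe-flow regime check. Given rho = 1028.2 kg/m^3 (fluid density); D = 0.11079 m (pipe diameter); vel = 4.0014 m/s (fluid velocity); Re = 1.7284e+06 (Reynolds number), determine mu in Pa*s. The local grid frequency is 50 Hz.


mu = rho * vel * D / Re
mu = 1028.2 * 4.0014 * 0.11079 / 1.7284e+06
mu = 0.00026372 Pa*s


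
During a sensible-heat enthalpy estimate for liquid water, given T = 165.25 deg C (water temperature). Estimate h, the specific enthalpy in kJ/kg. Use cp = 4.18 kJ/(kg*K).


h = cp * T
h = 4.18 * 165.25
h = 690.75 kJ/kg


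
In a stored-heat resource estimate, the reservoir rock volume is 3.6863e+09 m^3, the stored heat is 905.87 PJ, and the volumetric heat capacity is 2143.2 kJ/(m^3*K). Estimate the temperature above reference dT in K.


dT = Q_s * 1e12 / (Vr * rhoc)
dT = 905.87 * 1e12 / (3.6863e+09 * 2143.2)
dT = 114.66 K


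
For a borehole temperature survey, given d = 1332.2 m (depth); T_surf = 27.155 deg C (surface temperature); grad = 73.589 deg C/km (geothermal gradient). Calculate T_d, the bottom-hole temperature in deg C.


T_d = T_surf + grad * d / 1000
T_d = 27.155 + 73.589 * 1332.2 / 1000
T_d = 125.19 deg C


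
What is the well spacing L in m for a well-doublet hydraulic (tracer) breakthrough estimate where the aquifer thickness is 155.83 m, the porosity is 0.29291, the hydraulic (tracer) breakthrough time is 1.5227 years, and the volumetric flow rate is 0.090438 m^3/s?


L = sqrt(t_bt*365.25*86400*3*Qv / (pi*hr*phi))
L = sqrt(1.5227*365.25*86400*3*0.090438 / (pi*155.83*0.29291))
L = 301.53 m


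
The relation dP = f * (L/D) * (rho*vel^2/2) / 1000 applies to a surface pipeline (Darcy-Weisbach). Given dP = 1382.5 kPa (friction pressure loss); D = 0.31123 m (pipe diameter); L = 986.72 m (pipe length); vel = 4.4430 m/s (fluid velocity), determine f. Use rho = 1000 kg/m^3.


f = dP*1000 / ((L/D)*(rho*vel^2/2))
f = 1382.5*1000 / ((986.72/0.31123)*(1000*4.4430^2/2))
f = 0.044180


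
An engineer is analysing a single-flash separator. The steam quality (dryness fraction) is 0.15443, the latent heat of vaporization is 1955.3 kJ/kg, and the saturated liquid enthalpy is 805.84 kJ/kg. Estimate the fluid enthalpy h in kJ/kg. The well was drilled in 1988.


h = hf + x * hfg
h = 805.84 + 0.15443 * 1955.3
h = 1107.8 kJ/kg


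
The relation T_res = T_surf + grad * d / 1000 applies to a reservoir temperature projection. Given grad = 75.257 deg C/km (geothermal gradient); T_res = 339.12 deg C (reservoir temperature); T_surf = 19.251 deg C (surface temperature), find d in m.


d = (T_res - T_surf) / grad * 1000
d = (339.12 - 19.251) / 75.257 * 1000
d = 4250.4 m


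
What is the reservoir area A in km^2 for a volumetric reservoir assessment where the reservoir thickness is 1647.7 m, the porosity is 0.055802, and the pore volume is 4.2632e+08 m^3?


A = Vp / (1e6 * hr * phi)
A = 4.2632e+08 / (1e6 * 1647.7 * 0.055802)
A = 4.6367 km^2


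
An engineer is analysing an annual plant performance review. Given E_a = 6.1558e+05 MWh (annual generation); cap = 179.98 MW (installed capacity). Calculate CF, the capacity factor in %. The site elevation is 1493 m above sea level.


CF = E_a / (cap * 8760) * 100
CF = 6.1558e+05 / (179.98 * 8760) * 100
CF = 39.044 %


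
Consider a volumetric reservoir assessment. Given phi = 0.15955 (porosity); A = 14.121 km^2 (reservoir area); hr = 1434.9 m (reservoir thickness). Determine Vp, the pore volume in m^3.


Vp = A * 1e6 * hr * phi
Vp = 14.121 * 1e6 * 1434.9 * 0.15955
Vp = 3.2328e+09 m^3


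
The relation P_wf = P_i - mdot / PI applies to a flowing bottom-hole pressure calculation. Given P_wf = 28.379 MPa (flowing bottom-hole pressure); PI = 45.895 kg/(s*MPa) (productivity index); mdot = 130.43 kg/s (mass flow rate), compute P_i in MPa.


P_i = P_wf + mdot / PI
P_i = 28.379 + 130.43 / 45.895
P_i = 31.221 MPa


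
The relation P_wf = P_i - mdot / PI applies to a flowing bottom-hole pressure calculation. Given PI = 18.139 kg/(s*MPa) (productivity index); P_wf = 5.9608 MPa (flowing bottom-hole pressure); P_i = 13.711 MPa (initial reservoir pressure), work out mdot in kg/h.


mdot = (P_i - P_wf) * PI
mdot = (13.711 - 5.9608) * 18.139
mdot = 140.5809 kg/s
Convert: 140.5809 kg/s * 3600.0 = 5.0609e+05 kg/h
mdot = 5.0609e+05 kg/h


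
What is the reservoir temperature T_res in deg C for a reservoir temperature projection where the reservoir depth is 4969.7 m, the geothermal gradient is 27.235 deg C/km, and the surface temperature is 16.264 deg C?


T_res = T_surf + grad * d / 1000
T_res = 16.264 + 27.235 * 4969.7 / 1000
T_res = 151.61 deg C


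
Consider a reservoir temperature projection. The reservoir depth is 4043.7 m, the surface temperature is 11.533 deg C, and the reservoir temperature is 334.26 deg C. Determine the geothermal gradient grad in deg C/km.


grad = (T_res - T_surf) / d * 1000
grad = (334.26 - 11.533) / 4043.7 * 1000
grad = 79.810 deg C/km


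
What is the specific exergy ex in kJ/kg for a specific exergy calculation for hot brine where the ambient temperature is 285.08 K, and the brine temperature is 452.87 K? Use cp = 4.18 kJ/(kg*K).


ex = cp * ((T_b - T_0) - T_0 * ln(T_b/T_0))
ex = 4.18 * ((452.87 - 285.08) - 285.08 * ln(452.87/285.08))
ex = 149.83 kJ/kg


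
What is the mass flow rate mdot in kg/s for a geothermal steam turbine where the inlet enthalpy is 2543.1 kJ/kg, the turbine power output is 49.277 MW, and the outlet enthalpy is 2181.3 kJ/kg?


mdot = P * 1000 / (h_in - h_out)
mdot = 49.277 * 1000 / (2543.1 - 2181.3)
mdot = 136.20 kg/s


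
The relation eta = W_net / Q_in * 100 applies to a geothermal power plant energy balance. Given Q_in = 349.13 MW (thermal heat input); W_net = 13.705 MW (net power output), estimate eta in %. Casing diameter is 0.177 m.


eta = W_net / Q_in * 100
eta = 13.705 / 349.13 * 100
eta = 3.9255 %


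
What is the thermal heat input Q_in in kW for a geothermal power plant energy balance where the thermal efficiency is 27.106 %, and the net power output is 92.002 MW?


Q_in = W_net / (eta / 100)
Q_in = 92.002 / (27.106 / 100)
Q_in = 339.4156 MW
Convert: 339.4156 MW * 1000.0 = 3.3942e+05 kW
Q_in = 3.3942e+05 kW


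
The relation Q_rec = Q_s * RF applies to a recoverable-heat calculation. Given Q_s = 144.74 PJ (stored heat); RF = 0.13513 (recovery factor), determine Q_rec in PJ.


Q_rec = Q_s * RF
Q_rec = 144.74 * 0.13513
Q_rec = 19.559 PJ


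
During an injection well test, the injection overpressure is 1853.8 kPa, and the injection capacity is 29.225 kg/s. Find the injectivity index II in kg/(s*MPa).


II = mdot * 1000 / dP
II = 29.225 * 1000 / 1853.8
II = 15.765 kg/(s*MPa)


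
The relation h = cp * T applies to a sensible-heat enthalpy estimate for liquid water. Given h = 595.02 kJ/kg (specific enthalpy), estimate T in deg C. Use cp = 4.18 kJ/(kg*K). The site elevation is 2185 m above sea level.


T = h / cp
T = 595.02 / 4.18
T = 142.35 deg C


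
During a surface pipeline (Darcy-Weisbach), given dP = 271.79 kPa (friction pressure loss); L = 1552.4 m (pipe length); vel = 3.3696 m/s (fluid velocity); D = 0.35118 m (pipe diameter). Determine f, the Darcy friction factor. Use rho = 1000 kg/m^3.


f = dP*1000 / ((L/D)*(rho*vel^2/2))
f = 271.79*1000 / ((1552.4/0.35118)*(1000*3.3696^2/2))
f = 0.010830


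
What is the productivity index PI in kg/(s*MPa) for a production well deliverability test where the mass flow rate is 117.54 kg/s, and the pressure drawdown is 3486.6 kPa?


PI = mdot * 1000 / dP
PI = 117.54 * 1000 / 3486.6
PI = 33.712 kg/(s*MPa)


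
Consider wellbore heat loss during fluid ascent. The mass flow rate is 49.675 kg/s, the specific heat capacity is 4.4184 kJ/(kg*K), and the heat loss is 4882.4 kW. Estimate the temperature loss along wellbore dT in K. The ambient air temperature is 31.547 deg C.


dT = Q_loss / (mdot * cp)
dT = 4882.4 / (49.675 * 4.4184)
dT = 22.245 K


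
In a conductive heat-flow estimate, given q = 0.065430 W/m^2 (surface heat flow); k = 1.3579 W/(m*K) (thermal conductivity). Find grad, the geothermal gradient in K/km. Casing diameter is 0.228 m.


grad = q * 1000 / k
grad = 0.065430 * 1000 / 1.3579
grad = 48.18470 deg C/km
Convert: 48.18470 deg C/km * 1.0 = 48.185 K/km
grad = 48.185 K/km


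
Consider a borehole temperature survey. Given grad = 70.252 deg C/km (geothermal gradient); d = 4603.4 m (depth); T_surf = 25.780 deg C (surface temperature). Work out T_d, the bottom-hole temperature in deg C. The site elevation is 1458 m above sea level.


T_d = T_surf + grad * d / 1000
T_d = 25.780 + 70.252 * 4603.4 / 1000
T_d = 349.18 deg C


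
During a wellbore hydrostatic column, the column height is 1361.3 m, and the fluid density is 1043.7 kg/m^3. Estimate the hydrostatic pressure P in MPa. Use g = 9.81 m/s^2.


P = rho * g * h / 1e6
P = 1043.7 * 9.81 * 1361.3 / 1e6
P = 13.938 MPa


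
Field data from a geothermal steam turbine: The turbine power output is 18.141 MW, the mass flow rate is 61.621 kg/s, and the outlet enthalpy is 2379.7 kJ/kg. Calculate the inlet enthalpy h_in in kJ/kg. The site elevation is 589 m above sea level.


h_in = h_out + P * 1000 / mdot
h_in = 2379.7 + 18.141 * 1000 / 61.621
h_in = 2674.1 kJ/kg


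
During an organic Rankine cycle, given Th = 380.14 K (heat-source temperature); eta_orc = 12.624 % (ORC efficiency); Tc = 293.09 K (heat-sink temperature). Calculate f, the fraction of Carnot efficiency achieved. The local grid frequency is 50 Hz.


f = (eta_orc/100) / (1 - Tc/Th)
f = (12.624/100) / (1 - 293.09/380.14)
f = 0.55128


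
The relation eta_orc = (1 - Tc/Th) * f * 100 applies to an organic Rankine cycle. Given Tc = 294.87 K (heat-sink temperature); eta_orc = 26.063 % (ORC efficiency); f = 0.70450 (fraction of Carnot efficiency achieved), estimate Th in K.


Th = Tc / (1 - (eta_orc/100)/f)
Th = 294.87 / (1 - (26.063/100)/0.70450)
Th = 468.01 K


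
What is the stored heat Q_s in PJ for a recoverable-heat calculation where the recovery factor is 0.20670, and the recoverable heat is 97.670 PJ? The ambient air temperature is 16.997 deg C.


Q_s = Q_rec / RF
Q_s = 97.670 / 0.20670
Q_s = 472.52 PJ


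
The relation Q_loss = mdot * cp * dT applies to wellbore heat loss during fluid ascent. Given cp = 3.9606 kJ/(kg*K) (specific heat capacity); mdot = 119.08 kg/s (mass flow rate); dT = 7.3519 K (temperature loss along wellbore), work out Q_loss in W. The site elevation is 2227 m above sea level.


Q_loss = mdot * cp * dT
Q_loss = 119.08 * 3.9606 * 7.3519
Q_loss = 3467.364 kW
Convert: 3467.364 kW * 1000.0 = 3.4674e+06 W
Q_loss = 3.4674e+06 W


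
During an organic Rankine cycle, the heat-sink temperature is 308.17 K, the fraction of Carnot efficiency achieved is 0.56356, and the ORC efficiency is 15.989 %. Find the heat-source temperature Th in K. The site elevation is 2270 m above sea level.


Th = Tc / (1 - (eta_orc/100)/f)
Th = 308.17 / (1 - (15.989/100)/0.56356)
Th = 430.23 K


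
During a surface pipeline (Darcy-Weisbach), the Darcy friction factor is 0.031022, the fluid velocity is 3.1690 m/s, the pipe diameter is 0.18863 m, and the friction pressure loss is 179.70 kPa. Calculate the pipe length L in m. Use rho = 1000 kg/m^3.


L = dP*1000*D / (f*rho*vel^2/2)
L = 179.70*1000*0.18863 / (0.031022*1000*3.1690^2/2)
L = 217.61 m


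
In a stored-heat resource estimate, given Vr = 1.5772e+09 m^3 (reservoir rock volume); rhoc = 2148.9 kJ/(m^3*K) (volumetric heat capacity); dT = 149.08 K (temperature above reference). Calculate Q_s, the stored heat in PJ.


Q_s = Vr * rhoc * dT / 1e12
Q_s = 1.5772e+09 * 2148.9 * 149.08 / 1e12
Q_s = 505.27 PJ


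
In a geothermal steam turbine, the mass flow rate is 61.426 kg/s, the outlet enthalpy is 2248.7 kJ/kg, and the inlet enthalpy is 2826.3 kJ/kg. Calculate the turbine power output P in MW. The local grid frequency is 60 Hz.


P = mdot * (h_in - h_out) / 1000
P = 61.426 * (2826.3 - 2248.7) / 1000
P = 35.480 MW


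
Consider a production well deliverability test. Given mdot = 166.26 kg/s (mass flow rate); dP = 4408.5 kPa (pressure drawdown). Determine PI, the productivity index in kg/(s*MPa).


PI = mdot * 1000 / dP
PI = 166.26 * 1000 / 4408.5
PI = 37.714 kg/(s*MPa)


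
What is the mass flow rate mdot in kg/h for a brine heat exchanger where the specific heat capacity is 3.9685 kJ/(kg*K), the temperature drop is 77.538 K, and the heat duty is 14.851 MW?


mdot = Q * 1000 / (cp * dT)
mdot = 14.851 * 1000 / (3.9685 * 77.538)
mdot = 48.26304 kg/s
Convert: 48.26304 kg/s * 3600.0 = 1.7375e+05 kg/h
mdot = 1.7375e+05 kg/h


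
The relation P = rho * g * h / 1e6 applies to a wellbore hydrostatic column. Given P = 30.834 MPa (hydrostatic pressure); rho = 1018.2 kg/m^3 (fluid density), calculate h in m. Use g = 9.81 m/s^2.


h = P * 1e6 / (g * rho)
h = 30.834 * 1e6 / (9.81 * 1018.2)
h = 3086.9 m


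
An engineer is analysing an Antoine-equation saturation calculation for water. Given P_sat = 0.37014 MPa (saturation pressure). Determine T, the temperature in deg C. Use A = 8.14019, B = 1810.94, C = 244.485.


T = B / (A - log10(P_sat * 760 / 0.101325)) - C
T = 1810.94 / (8.14019 - log10(0.37014 * 760 / 0.101325)) - 244.485
T = 141.09 deg C


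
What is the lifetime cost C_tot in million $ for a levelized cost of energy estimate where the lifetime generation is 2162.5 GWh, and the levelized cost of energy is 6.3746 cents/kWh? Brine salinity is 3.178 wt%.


C_tot = LCOE / 100 * E_tot
C_tot = 6.3746 / 100 * 2162.5
C_tot = 137.85 million $


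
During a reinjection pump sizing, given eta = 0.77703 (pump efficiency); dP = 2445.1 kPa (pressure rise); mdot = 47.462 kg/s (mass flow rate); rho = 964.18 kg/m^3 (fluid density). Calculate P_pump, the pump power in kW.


P_pump = mdot * dP / (rho * eta)
P_pump = 47.462 * 2445.1 / (964.18 * 0.77703)
P_pump = 154.90 kW


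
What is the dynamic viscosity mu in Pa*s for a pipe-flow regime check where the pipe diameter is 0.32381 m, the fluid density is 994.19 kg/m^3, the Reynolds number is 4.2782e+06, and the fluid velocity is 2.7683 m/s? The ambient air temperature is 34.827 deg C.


mu = rho * vel * D / Re
mu = 994.19 * 2.7683 * 0.32381 / 4.2782e+06
mu = 0.00020831 Pa*s


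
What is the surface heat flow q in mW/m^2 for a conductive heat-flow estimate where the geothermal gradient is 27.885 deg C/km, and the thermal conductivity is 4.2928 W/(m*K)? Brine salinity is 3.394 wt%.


q = k * grad / 1000
q = 4.2928 * 27.885 / 1000
q = 0.1197047 W/m^2
Convert: 0.1197047 W/m^2 * 1000.0 = 119.70 mW/m^2
q = 119.70 mW/m^2


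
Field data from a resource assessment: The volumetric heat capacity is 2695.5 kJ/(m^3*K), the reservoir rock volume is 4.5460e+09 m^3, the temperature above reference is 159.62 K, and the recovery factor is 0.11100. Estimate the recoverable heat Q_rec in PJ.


Step 1: Q_s = Vr*rhoc*dT/1e12 = 4.5460e+09*2695.5*159.62/1e12 = 1955.942 PJ
Step 2: Q_rec = Q_s * RF = 1955.942 * 0.111 = 217.11 PJ
Q_rec = 217.11 PJ


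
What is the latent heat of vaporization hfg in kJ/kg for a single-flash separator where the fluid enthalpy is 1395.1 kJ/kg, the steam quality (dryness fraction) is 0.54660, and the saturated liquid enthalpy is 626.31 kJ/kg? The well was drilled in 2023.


hfg = (h - hf) / x
hfg = (1395.1 - 626.31) / 0.54660
hfg = 1406.5 kJ/kg


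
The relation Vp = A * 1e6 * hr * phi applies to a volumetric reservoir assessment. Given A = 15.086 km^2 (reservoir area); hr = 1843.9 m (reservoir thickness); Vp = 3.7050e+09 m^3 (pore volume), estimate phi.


phi = Vp / (A * 1e6 * hr)
phi = 3.7050e+09 / (15.086 * 1e6 * 1843.9)
phi = 0.13319


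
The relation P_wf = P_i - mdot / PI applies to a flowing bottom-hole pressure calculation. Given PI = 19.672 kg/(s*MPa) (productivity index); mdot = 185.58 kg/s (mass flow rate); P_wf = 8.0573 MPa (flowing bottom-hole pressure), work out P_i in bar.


P_i = P_wf + mdot / PI
P_i = 8.0573 + 185.58 / 19.672
P_i = 17.49101 MPa
Convert: 17.49101 MPa * 10.0 = 174.91 bar
P_i = 174.91 bar


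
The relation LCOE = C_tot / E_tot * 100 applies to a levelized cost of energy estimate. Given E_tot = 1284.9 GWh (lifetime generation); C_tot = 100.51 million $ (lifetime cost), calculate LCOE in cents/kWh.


LCOE = C_tot / E_tot * 100
LCOE = 100.51 / 1284.9 * 100
LCOE = 7.8224 cents/kWh


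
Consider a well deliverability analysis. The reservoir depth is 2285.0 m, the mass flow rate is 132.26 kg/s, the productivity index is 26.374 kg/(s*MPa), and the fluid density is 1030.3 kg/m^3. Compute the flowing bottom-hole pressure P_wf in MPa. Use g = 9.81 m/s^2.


Step 1: P_i = rho*g*h/1e6 = 1030.3*9.81*2285.0/1e6 = 23.09505 MPa
Step 2: P_wf = P_i - mdot/PI = 23.09505 - 132.26/26.374 = 18.080 MPa
P_wf = 18.080 MPa


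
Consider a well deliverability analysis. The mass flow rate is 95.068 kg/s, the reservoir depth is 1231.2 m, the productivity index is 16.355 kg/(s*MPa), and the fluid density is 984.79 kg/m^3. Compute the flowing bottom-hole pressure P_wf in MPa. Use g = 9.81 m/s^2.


Step 1: P_i = rho*g*h/1e6 = 984.79*9.81*1231.2/1e6 = 11.89436 MPa
Step 2: P_wf = P_i - mdot/PI = 11.89436 - 95.068/16.355 = 6.0816 MPa
P_wf = 6.0816 MPa


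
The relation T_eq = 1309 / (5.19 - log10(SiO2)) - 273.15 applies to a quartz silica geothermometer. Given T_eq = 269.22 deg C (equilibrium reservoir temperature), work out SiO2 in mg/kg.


SiO2 = 10^(5.19 - 1309/(T_eq + 273.15))
SiO2 = 10^(5.19 - 1309/(269.22 + 273.15))
SiO2 = 597.75 mg/kg


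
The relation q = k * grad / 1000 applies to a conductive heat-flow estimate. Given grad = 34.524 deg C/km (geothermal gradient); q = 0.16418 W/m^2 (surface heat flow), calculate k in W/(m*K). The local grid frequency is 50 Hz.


k = q * 1000 / grad
k = 0.16418 * 1000 / 34.524
k = 4.7555 W/(m*K)


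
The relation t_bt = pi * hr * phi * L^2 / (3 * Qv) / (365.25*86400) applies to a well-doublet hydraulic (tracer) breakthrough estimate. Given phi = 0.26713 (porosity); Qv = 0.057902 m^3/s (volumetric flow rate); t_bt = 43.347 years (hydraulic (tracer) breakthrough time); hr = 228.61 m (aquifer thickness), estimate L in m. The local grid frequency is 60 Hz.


L = sqrt(t_bt*365.25*86400*3*Qv / (pi*hr*phi))
L = sqrt(43.347*365.25*86400*3*0.057902 / (pi*228.61*0.26713))
L = 1112.9 m


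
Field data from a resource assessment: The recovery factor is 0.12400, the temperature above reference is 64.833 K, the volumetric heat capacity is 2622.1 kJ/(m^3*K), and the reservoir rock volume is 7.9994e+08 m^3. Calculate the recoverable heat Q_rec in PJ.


Step 1: Q_s = Vr*rhoc*dT/1e12 = 7.9994e+08*2622.1*64.833/1e12 = 135.9887 PJ
Step 2: Q_rec = Q_s * RF = 135.9887 * 0.124 = 16.863 PJ
Q_rec = 16.863 PJ


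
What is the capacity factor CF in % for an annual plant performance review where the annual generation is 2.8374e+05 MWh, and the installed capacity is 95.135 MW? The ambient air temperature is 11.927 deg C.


CF = E_a / (cap * 8760) * 100
CF = 2.8374e+05 / (95.135 * 8760) * 100
CF = 34.047 %


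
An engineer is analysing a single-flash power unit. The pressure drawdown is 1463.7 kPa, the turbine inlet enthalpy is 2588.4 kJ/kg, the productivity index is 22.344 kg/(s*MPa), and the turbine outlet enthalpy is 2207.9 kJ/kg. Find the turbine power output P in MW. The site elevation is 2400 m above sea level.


Step 1: mdot = PI * dP / 1000 = 22.344 * 1463.7 / 1000 = 32.70491 kg/s
Step 2: P = mdot*(h_in - h_out)/1000 = 32.70491*(2588.4 - 2207.9)/1000 = 12.444 MW
P = 12.444 MW


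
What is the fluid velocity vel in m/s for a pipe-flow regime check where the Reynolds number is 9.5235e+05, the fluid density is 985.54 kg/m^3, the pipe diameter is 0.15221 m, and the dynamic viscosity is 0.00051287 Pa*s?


vel = Re * mu / (rho * D)
vel = 9.5235e+05 * 0.00051287 / (985.54 * 0.15221)
vel = 3.2560 m/s


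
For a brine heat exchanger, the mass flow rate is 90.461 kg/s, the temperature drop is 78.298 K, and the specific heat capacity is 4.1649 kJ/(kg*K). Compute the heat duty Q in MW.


Q = mdot * cp * dT / 1000
Q = 90.461 * 4.1649 * 78.298 / 1000
Q = 29.500 MW


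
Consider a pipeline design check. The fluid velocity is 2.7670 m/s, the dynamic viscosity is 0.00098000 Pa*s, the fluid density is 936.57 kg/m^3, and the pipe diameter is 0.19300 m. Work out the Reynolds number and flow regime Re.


Step 1: Re = rho*vel*D/mu = 936.57*2.767*0.193/0.00098 = 5.1036e+05
Step 2: Re = 5.1036e+05 > 4000, so flow is turbulent.
Re = 5.1036e+05 (turbulent)


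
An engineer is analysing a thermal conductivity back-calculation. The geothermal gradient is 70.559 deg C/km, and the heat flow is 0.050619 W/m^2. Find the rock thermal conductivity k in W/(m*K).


k = q / (grad / 1000)
k = 0.050619 / (70.559 / 1000)
k = 0.71740 W/(m*K)


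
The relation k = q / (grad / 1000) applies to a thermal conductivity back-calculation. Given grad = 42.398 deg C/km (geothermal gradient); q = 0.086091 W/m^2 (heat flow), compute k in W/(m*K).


k = q / (grad / 1000)
k = 0.086091 / (42.398 / 1000)
k = 2.0305 W/(m*K)


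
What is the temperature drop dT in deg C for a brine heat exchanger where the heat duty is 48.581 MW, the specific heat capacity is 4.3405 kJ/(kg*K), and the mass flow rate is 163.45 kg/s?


dT = Q * 1000 / (mdot * cp)
dT = 48.581 * 1000 / (163.45 * 4.3405)
dT = 68.47653 K
Convert (temperature difference, 1 K = 1 deg C): 68.47653 K = 68.47653 deg C
dT = 68.477 deg C


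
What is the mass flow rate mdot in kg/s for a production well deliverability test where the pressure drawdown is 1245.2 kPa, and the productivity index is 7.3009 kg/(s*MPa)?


mdot = PI * dP / 1000
mdot = 7.3009 * 1245.2 / 1000
mdot = 9.0911 kg/s


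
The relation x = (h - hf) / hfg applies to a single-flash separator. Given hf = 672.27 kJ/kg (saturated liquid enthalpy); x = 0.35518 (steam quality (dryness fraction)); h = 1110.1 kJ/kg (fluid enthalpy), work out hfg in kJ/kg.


hfg = (h - hf) / x
hfg = (1110.1 - 672.27) / 0.35518
hfg = 1232.7 kJ/kg


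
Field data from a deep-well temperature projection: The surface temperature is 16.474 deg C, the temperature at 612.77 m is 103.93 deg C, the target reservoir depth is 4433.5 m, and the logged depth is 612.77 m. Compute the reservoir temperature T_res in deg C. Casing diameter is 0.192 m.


Step 1: grad = (T_d1 - T_surf)/d1 * 1000 = (103.93 - 16.474)/612.77 * 1000 = 142.7224 deg C/km
Step 2: T_res = T_surf + grad*d2/1000 = 16.474 + 142.7224*4433.5/1000 = 649.23 deg C
T_res = 649.23 deg C


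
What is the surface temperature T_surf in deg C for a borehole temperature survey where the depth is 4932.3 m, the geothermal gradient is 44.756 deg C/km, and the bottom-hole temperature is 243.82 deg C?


T_surf = T_d - grad * d / 1000
T_surf = 243.82 - 44.756 * 4932.3 / 1000
T_surf = 23.070 deg C


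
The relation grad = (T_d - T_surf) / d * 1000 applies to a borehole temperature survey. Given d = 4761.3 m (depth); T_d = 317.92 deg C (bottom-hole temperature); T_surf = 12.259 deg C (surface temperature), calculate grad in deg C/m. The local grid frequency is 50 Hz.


grad = (T_d - T_surf) / d * 1000
grad = (317.92 - 12.259) / 4761.3 * 1000
grad = 64.19696 deg C/km
Convert: 64.19696 deg C/km * 0.001 = 0.064197 deg C/m
grad = 0.064197 deg C/m


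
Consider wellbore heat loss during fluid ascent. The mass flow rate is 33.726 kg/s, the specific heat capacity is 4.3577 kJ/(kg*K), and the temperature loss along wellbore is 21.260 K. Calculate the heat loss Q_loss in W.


Q_loss = mdot * cp * dT
Q_loss = 33.726 * 4.3577 * 21.260
Q_loss = 3124.535 kW
Convert: 3124.535 kW * 1000.0 = 3.1245e+06 W
Q_loss = 3.1245e+06 W


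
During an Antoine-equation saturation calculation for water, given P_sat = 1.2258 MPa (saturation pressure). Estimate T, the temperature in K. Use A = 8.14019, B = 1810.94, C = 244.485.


T = B / (A - log10(P_sat * 760 / 0.101325)) - C
T = 1810.94 / (8.14019 - log10(1.2258 * 760 / 0.101325)) - 244.485
T = 189.0993 deg C
Convert to K: 189.0993 + 273.15 = 462.25 K
T = 462.25 K


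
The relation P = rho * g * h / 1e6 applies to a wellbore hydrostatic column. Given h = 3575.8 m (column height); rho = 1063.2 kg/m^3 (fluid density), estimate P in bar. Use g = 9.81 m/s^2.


P = rho * g * h / 1e6
P = 1063.2 * 9.81 * 3575.8 / 1e6
P = 37.29557 MPa
Convert: 37.29557 MPa * 10.0 = 372.96 bar
P = 372.96 bar


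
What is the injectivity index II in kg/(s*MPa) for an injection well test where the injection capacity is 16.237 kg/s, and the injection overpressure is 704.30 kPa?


II = mdot * 1000 / dP
II = 16.237 * 1000 / 704.30
II = 23.054 kg/(s*MPa)


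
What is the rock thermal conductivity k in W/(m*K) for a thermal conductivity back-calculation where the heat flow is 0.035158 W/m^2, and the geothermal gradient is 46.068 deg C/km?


k = q / (grad / 1000)
k = 0.035158 / (46.068 / 1000)
k = 0.76318 W/(m*K)


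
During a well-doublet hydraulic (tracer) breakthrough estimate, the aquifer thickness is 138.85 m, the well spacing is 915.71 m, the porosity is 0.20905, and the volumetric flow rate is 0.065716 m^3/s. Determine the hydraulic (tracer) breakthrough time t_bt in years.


t_bt = pi * hr * phi * L^2 / (3 * Qv) / (365.25*86400)
t_bt = pi * 138.85 * 0.20905 * 915.71^2 / (3 * 0.065716) / (365.25*86400)
t_bt = 12.290 years


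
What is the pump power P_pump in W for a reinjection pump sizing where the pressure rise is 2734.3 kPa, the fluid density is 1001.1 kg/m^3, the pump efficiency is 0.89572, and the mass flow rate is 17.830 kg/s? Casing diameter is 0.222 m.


P_pump = mdot * dP / (rho * eta)
P_pump = 17.830 * 2734.3 / (1001.1 * 0.89572)
P_pump = 54.36855 kW
Convert: 54.36855 kW * 1000.0 = 54369 W
P_pump = 54369 W


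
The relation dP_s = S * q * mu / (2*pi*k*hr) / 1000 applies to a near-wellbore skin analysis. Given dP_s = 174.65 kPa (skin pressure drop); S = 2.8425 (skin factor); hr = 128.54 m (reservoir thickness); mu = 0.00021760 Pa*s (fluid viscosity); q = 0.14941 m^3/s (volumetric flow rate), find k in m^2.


k = S*q*mu / (2*pi*dP_s*1000*hr)
k = 2.8425*0.14941*0.00021760 / (2*pi*174.65*1000*128.54)
k = 6.5517e-13 m^2


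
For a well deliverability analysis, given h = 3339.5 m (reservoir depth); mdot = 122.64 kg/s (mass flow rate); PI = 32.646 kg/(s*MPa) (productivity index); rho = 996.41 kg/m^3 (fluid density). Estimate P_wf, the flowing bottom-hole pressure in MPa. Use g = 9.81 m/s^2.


Step 1: P_i = rho*g*h/1e6 = 996.41*9.81*3339.5/1e6 = 32.64288 MPa
Step 2: P_wf = P_i - mdot/PI = 32.64288 - 122.64/32.646 = 28.886 MPa
P_wf = 28.886 MPa


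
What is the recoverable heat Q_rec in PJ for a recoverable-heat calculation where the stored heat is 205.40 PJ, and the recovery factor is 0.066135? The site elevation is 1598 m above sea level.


Q_rec = Q_s * RF
Q_rec = 205.40 * 0.066135
Q_rec = 13.584 PJ


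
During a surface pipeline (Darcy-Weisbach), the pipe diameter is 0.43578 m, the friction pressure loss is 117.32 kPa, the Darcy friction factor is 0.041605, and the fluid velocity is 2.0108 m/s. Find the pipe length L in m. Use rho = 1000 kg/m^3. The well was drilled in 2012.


L = dP*1000*D / (f*rho*vel^2/2)
L = 117.32*1000*0.43578 / (0.041605*1000*2.0108^2/2)
L = 607.84 m


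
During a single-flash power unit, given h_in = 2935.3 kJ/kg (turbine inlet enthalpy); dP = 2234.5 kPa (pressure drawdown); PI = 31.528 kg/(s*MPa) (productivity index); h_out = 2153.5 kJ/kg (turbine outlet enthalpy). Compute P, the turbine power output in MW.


Step 1: mdot = PI * dP / 1000 = 31.528 * 2234.5 / 1000 = 70.44932 kg/s
Step 2: P = mdot*(h_in - h_out)/1000 = 70.44932*(2935.3 - 2153.5)/1000 = 55.077 MW
P = 55.077 MW


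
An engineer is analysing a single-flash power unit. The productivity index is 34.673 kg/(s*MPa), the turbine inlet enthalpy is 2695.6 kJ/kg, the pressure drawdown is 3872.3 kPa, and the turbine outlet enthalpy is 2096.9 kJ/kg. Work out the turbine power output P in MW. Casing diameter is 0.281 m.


Step 1: mdot = PI * dP / 1000 = 34.673 * 3872.3 / 1000 = 134.2643 kg/s
Step 2: P = mdot*(h_in - h_out)/1000 = 134.2643*(2695.6 - 2096.9)/1000 = 80.384 MW
P = 80.384 MW


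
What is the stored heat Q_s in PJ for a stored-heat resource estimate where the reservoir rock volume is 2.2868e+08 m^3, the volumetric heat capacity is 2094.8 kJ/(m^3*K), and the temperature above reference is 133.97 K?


Q_s = Vr * rhoc * dT / 1e12
Q_s = 2.2868e+08 * 2094.8 * 133.97 / 1e12
Q_s = 64.177 PJ


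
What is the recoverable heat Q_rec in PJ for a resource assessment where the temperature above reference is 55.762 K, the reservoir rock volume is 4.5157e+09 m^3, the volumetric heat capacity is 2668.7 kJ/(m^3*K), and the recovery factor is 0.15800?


Step 1: Q_s = Vr*rhoc*dT/1e12 = 4.5157e+09*2668.7*55.762/1e12 = 671.9906 PJ
Step 2: Q_rec = Q_s * RF = 671.9906 * 0.158 = 106.17 PJ
Q_rec = 106.17 PJ


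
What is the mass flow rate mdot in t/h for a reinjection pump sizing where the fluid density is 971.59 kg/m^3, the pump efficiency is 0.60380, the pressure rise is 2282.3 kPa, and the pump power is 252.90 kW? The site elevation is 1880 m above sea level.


mdot = P_pump * rho * eta / dP
mdot = 252.90 * 971.59 * 0.60380 / 2282.3
mdot = 65.00582 kg/s
Convert: 65.00582 kg/s * 3.6 = 234.02 t/h
mdot = 234.02 t/h


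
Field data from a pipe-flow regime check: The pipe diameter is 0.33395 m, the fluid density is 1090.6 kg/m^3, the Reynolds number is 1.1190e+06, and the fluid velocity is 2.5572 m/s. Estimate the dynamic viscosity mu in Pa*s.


mu = rho * vel * D / Re
mu = 1090.6 * 2.5572 * 0.33395 / 1.1190e+06
mu = 0.00083230 Pa*s


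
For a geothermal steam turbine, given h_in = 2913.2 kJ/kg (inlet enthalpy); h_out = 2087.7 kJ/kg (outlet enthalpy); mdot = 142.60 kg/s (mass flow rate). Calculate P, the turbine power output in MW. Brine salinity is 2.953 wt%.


P = mdot * (h_in - h_out) / 1000
P = 142.60 * (2913.2 - 2087.7) / 1000
P = 117.72 MW


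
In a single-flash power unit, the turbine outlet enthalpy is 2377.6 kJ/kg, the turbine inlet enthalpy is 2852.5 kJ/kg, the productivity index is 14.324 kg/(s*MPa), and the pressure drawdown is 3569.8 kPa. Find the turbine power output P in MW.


Step 1: mdot = PI * dP / 1000 = 14.324 * 3569.8 / 1000 = 51.13382 kg/s
Step 2: P = mdot*(h_in - h_out)/1000 = 51.13382*(2852.5 - 2377.6)/1000 = 24.283 MW
P = 24.283 MW


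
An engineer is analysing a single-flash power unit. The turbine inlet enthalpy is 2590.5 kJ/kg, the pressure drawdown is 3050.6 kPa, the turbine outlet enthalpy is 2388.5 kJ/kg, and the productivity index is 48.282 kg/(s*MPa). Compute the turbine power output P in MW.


Step 1: mdot = PI * dP / 1000 = 48.282 * 3050.6 / 1000 = 147.2891 kg/s
Step 2: P = mdot*(h_in - h_out)/1000 = 147.2891*(2590.5 - 2388.5)/1000 = 29.752 MW
P = 29.752 MW


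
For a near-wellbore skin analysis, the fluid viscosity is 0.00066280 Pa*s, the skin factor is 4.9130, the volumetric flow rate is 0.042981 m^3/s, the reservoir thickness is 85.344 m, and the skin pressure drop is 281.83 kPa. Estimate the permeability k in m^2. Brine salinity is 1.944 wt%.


k = S*q*mu / (2*pi*dP_s*1000*hr)
k = 4.9130*0.042981*0.00066280 / (2*pi*281.83*1000*85.344)
k = 9.2612e-13 m^2


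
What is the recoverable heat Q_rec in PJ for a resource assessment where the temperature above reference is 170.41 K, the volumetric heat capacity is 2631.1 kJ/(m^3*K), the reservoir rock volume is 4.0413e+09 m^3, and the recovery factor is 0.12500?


Step 1: Q_s = Vr*rhoc*dT/1e12 = 4.0413e+09*2631.1*170.41/1e12 = 1811.981 PJ
Step 2: Q_rec = Q_s * RF = 1811.981 * 0.125 = 226.50 PJ
Q_rec = 226.50 PJ


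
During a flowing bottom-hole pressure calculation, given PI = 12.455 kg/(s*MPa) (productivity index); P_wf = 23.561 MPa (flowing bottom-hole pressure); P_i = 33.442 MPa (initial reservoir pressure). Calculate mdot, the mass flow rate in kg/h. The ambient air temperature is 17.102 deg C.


mdot = (P_i - P_wf) * PI
mdot = (33.442 - 23.561) * 12.455
mdot = 123.0679 kg/s
Convert: 123.0679 kg/s * 3600.0 = 4.4304e+05 kg/h
mdot = 4.4304e+05 kg/h


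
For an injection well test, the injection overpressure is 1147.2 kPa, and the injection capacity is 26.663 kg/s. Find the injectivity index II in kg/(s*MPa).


II = mdot * 1000 / dP
II = 26.663 * 1000 / 1147.2
II = 23.242 kg/(s*MPa)


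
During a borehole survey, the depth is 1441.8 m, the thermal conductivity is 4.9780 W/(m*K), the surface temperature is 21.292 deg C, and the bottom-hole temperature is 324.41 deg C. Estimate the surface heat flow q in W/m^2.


Step 1: grad = (T_d - T_surf)/d * 1000 = (324.41 - 21.292)/1441.8 * 1000 = 210.2358 deg C/km
Step 2: q = k * grad / 1000 = 4.978 * 210.2358 / 1000 = 1.0466 W/m^2
q = 1.0466 W/m^2


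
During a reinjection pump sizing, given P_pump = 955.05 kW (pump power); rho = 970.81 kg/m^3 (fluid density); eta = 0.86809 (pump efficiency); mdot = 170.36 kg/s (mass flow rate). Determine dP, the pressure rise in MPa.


dP = P_pump * rho * eta / mdot
dP = 955.05 * 970.81 * 0.86809 / 170.36
dP = 4724.518 kPa
Convert: 4724.518 kPa * 0.001 = 4.7245 MPa
dP = 4.7245 MPa


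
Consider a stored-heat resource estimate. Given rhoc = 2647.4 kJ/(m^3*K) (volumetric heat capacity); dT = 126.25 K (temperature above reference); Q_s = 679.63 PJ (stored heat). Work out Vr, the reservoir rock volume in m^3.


Vr = Q_s * 1e12 / (rhoc * dT)
Vr = 679.63 * 1e12 / (2647.4 * 126.25)
Vr = 2.0334e+09 m^3
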